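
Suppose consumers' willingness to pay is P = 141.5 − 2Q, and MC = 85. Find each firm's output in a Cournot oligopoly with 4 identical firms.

In a 4-firm Cournot equilibrium, symmetry and the first-order condition give q = (141.5 − 85)/(10) = 5.65. So Q = 22.6 and P = 96.3.

q_i = 5.65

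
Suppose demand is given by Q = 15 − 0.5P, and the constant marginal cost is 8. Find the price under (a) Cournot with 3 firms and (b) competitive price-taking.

Inverting demand: P = 30 − 2Q.
With 3 symmetric Cournot firms, each firm's FOC gives 30 − 8q = 8, so q = 2.75, Q = 3·2.75 = 8.25, and P = 13.5.
Under competition P = MC = 8, so Q = (30 − 8)/2 = 11.

Cournot: P = 13.5; Competition: P = 8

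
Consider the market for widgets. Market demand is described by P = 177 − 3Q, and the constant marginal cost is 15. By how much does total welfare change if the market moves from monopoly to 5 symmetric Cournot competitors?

TS rises by 972

The monopolist equates marginal revenue to marginal cost: 177 − 6Q = 15, so Q = 27. From demand, P = 96.
CS = ½·(177 − 96)·27 = 1093.5; PS = (96 − 15)·27 = 2187; TS = 3280.5.
With 5 symmetric Cournot firms, each firm's FOC gives 177 − 18q = 15, so q = 9, Q = 5·9 = 45, and P = 42.
CS = ½·(177 − 42)·45 = 3037.5; PS = (42 − 15)·45 = 1215; TS = 4252.5.
Change in total welfare: 4252.5 − 3280.5 = 972.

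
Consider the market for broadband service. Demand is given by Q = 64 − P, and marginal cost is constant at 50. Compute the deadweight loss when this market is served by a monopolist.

Inverting demand: P = 64 − Q.
Competitive firms price at marginal cost: P = 50, giving Q = 14.
A monopolist chooses Q where MR = MC. MR = 64 − 2Q; setting this equal to 50 gives Q = 7 and P = 57.
DWL is the triangle between Q = 7 and Q = 14: ½·(14 − 7)·(57 − 50) = 24.5.

DWL = 24.5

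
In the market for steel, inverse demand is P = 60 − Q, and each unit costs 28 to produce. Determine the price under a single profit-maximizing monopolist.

A monopolist chooses Q where MR = MC. MR = 60 − 2Q; setting this equal to 28 gives Q = 16 and P = 44.

P = 44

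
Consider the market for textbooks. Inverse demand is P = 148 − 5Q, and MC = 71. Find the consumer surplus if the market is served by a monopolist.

A monopolist chooses Q where MR = MC. MR = 148 − 10Q; setting this equal to 71 gives Q = 7.7 and P = 109.5.
CS = ½·(148 − 109.5)·7.7 = 148.225.

CS = 148.225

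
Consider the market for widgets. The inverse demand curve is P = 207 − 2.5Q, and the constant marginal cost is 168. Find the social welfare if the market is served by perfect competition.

Perfect competition: P = MC = 168, so 207 − 2.5Q = 168 and Q = 15.6.
CS = ½·(207 − 168)·15.6 = 304.2; PS = (168 − 168)·15.6 = 0; TS = 304.2.

TS = 304.2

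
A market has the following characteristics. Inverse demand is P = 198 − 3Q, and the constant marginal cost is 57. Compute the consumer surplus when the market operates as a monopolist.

The monopolist equates marginal revenue to marginal cost: 198 − 6Q = 57, so Q = 23.5. From demand, P = 127.5.
CS = ½·(198 − 127.5)·23.5 = 828.375.

CS = 828.375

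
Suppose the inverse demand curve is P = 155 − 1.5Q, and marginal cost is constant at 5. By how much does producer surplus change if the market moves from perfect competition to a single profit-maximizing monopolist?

Producer surplus rises by 3750

Perfect competition: P = MC = 5, so 155 − 1.5Q = 5 and Q = 100.
PS = (5 − 5)·100 = 0.
The monopolist equates marginal revenue to marginal cost: 155 − 3Q = 5, so Q = 50. From demand, P = 80.
PS = (80 − 5)·50 = 3750.
Change in producer surplus: 3750 − 0 = 3750.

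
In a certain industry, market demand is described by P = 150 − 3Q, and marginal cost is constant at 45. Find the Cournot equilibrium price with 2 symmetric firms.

P = 80

Cournot with 2 identical firms: the symmetric best-response condition is 150 − 9q = 45. Each firm produces q = 35/3, total output Q = 70/3, price P = 80.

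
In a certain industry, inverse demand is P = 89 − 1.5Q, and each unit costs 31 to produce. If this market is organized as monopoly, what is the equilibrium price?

P = 60

A monopolist chooses Q where MR = MC. MR = 89 − 3Q; setting this equal to 31 gives Q = 58/3 and P = 60.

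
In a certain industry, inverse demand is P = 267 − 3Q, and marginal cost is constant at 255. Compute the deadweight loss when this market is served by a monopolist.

Competitive firms price at marginal cost: P = 255, giving Q = 4.
Monopoly sets MR = MC: 267 − 6Q = 255 ⇒ Q = 2, P = 267 − 3·2 = 261.
DWL is the triangle between Q = 2 and Q = 4: ½·(4 − 2)·(261 − 255) = 6.

DWL = 6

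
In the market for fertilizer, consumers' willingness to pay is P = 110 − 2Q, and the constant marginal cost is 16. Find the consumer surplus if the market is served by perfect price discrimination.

With perfect price discrimination, output is the efficient level Q = 47 (where demand meets MC), but every buyer pays their willingness to pay: CS = 0 and PS = total surplus.
CS = 0.

CS = 0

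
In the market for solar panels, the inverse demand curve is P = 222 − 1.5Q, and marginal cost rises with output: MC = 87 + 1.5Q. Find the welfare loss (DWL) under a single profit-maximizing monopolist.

DWL = 337.5

Under competition P = MC: 222 − 1.5Q = 87 + 1.5Q ⇒ Q = 45, P = 154.5.
The monopolist equates marginal revenue to marginal cost: 222 − 3Q = 87 + 1.5Q, so Q = 30. From demand, P = 177.
CS = ½·(222 − 154.5)·45 = 1518.75; PS = (154.5·45 − 87·45 − ½·1.5·45²) = 1518.75; TS = 3037.5.
CS = ½·(222 − 177)·30 = 675; PS = (177·30 − 87·30 − ½·1.5·30²) = 2025; TS = 2700.
DWL = 3037.5 − 2700 = 337.5.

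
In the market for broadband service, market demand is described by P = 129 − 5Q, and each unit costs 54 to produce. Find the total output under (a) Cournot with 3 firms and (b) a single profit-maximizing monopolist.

Cournot: Q = 11.25; Monopoly: Q = 7.5

In a 3-firm Cournot equilibrium, symmetry and the first-order condition give q = (129 − 54)/(20) = 3.75. So Q = 11.25 and P = 72.75.
The monopolist equates marginal revenue to marginal cost: 129 − 10Q = 54, so Q = 7.5. From demand, P = 91.5.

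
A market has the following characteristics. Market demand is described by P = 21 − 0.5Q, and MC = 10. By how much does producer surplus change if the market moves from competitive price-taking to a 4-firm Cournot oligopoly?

Perfect competition: P = MC = 10, so 21 − 0.5Q = 10 and Q = 22.
PS = (10 − 10)·22 = 0.
With 4 symmetric Cournot firms, each firm's FOC gives 21 − 2.5q = 10, so q = 4.4, Q = 4·4.4 = 17.6, and P = 12.2.
PS = (12.2 − 10)·17.6 = 38.72.
Change in producer surplus: 38.72 − 0 = 38.72.

Producer surplus rises by 38.72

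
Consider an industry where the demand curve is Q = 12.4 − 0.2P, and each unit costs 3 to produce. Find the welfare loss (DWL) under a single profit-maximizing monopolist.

DWL = 87.025

Inverting demand: P = 62 − 5Q.
Competitive firms price at marginal cost: P = 3, giving Q = 11.8.
The monopolist equates marginal revenue to marginal cost: 62 − 10Q = 3, so Q = 5.9. From demand, P = 32.5.
DWL is the triangle between Q = 5.9 and Q = 11.8: ½·(11.8 − 5.9)·(32.5 − 3) = 87.025.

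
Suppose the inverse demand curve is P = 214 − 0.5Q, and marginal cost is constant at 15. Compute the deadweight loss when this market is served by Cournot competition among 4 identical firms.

Competitive firms price at marginal cost: P = 15, giving Q = 398.
With 4 symmetric Cournot firms, each firm's FOC gives 214 − 2.5q = 15, so q = 79.6, Q = 4·79.6 = 318.4, and P = 54.8.
DWL is the triangle between Q = 318.4 and Q = 398: ½·(398 − 318.4)·(54.8 − 15) = 1584.04.

DWL = 1584.04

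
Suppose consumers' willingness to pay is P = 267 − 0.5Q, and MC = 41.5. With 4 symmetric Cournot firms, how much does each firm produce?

q_i = 90.2

In a 4-firm Cournot equilibrium, symmetry and the first-order condition give q = (267 − 41.5)/(2.5) = 90.2. So Q = 360.8 and P = 86.6.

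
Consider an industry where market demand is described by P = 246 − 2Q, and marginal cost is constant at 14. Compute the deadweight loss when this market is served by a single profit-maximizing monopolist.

DWL = 3364

Under competition P = MC = 14, so Q = (246 − 14)/2 = 116.
A monopolist chooses Q where MR = MC. MR = 246 − 4Q; setting this equal to 14 gives Q = 58 and P = 130.
DWL is the triangle between Q = 58 and Q = 116: ½·(116 − 58)·(130 − 14) = 3364.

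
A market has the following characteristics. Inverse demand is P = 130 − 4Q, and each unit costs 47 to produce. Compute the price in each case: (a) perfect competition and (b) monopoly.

Competition: P = 47; Monopoly: P = 88.5

Under competition P = MC = 47, so Q = (130 − 47)/4 = 20.75.
The monopolist equates marginal revenue to marginal cost: 130 − 8Q = 47, so Q = 10.375. From demand, P = 88.5.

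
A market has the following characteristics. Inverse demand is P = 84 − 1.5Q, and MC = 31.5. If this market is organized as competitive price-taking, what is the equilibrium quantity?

Competitive firms price at marginal cost: P = 31.5, giving Q = 35.

Q = 35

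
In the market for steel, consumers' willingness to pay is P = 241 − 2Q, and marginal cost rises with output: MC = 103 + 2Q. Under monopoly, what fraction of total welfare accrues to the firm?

A monopolist chooses Q where MR = MC. MR = 241 − 4Q; setting this equal to 103 + 2Q gives Q = 23 and P = 195.
CS = ½·(241 − 195)·23 = 529.
PS = P·Q − VC(Q) = 195·23 − (103·23 + ½·2·23²) = 1587.
Share captured = PS/TS = 1587/2116 = 0.75.

PS/TS = 0.75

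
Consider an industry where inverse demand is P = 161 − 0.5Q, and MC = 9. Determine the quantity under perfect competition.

Q = 304

Perfect competition: P = MC = 9, so 161 − 0.5Q = 9 and Q = 304.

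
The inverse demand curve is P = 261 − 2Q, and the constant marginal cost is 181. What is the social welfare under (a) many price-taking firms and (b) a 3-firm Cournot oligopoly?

Competitive firms price at marginal cost: P = 181, giving Q = 40.
CS = ½·(261 − 181)·40 = 1600; PS = (181 − 181)·40 = 0; TS = 1600.
Cournot with 3 identical firms: the symmetric best-response condition is 261 − 8q = 181. Each firm produces q = 10, total output Q = 30, price P = 201.
CS = ½·(261 − 201)·30 = 900; PS = (201 − 181)·30 = 600; TS = 1500.

Competition: TS = 1600; Cournot: TS = 1500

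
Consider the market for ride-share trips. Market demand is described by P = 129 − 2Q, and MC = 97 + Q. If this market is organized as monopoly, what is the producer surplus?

The monopolist equates marginal revenue to marginal cost: 129 − 4Q = 97 + Q, so Q = 6.4. From demand, P = 116.2.
PS = P·Q − VC(Q) = 116.2·6.4 − (97·6.4 + ½·1·6.4²) = 102.4.

PS = 102.4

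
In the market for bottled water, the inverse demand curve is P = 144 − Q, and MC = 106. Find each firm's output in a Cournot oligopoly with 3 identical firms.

Cournot with 3 identical firms: the symmetric best-response condition is 144 − 4q = 106. Each firm produces q = 9.5, total output Q = 28.5, price P = 115.5.

q_i = 9.5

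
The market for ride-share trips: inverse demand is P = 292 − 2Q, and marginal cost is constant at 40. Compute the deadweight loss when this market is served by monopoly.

Perfect competition: P = MC = 40, so 292 − 2Q = 40 and Q = 126.
The monopolist equates marginal revenue to marginal cost: 292 − 4Q = 40, so Q = 63. From demand, P = 166.
DWL is the triangle between Q = 63 and Q = 126: ½·(126 − 63)·(166 − 40) = 3969.

DWL = 3969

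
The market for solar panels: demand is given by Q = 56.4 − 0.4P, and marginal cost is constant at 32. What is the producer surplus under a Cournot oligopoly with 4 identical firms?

Inverting demand: P = 141 − 2.5Q.
Cournot with 4 identical firms: the symmetric best-response condition is 141 − 12.5q = 32. Each firm produces q = 8.72, total output Q = 34.88, price P = 53.8.
PS = (53.8 − 32)·34.88 = 760.384.

PS = 760.384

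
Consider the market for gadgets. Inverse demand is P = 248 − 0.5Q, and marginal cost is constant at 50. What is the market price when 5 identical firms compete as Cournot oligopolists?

P = 83

With 5 symmetric Cournot firms, each firm's FOC gives 248 − 3q = 50, so q = 66, Q = 5·66 = 330, and P = 83.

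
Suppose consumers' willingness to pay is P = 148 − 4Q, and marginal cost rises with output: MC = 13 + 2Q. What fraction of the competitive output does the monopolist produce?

Q_m/Q_c = 0.6

A monopolist chooses Q where MR = MC. MR = 148 − 8Q; setting this equal to 13 + 2Q gives Q = 13.5 and P = 94.
Competitive equilibrium sets price equal to marginal cost: 148 − 4Q = 13 + 2Q, so Q = 22.5 and P = 58.
Ratio Q_m/Q_c = 13.5/22.5 = 0.6.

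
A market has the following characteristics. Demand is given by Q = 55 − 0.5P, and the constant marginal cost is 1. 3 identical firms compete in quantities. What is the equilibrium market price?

Inverting demand: P = 110 − 2Q.
Cournot with 3 identical firms: the symmetric best-response condition is 110 − 8q = 1. Each firm produces q = 13.625, total output Q = 40.875, price P = 28.25.

P = 28.25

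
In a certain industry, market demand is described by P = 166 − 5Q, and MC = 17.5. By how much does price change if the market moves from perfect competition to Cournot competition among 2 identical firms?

Competitive firms price at marginal cost: P = 17.5, giving Q = 29.7.
With 2 symmetric Cournot firms, each firm's FOC gives 166 − 15q = 17.5, so q = 9.9, Q = 2·9.9 = 19.8, and P = 67.
Change in price: 67 − 17.5 = 49.5.

P rises by 49.5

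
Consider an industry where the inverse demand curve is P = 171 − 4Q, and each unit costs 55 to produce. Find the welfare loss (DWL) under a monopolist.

Perfect competition: P = MC = 55, so 171 − 4Q = 55 and Q = 29.
Monopoly sets MR = MC: 171 − 8Q = 55 ⇒ Q = 14.5, P = 171 − 4·14.5 = 113.
DWL is the triangle between Q = 14.5 and Q = 29: ½·(29 − 14.5)·(113 − 55) = 420.5.

DWL = 420.5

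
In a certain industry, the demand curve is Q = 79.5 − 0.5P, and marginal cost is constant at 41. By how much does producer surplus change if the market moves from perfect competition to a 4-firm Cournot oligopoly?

Inverting demand: P = 159 − 2Q.
Perfect competition: P = MC = 41, so 159 − 2Q = 41 and Q = 59.
PS = (41 − 41)·59 = 0.
With 4 symmetric Cournot firms, each firm's FOC gives 159 − 10q = 41, so q = 11.8, Q = 4·11.8 = 47.2, and P = 64.6.
PS = (64.6 − 41)·47.2 = 1113.92.
Change in producer surplus: 1113.92 − 0 = 1113.92.

Producer surplus rises by 1113.92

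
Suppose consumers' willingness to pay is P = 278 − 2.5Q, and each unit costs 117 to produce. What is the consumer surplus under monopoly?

CS = 1296.05

A monopolist chooses Q where MR = MC. MR = 278 − 5Q; setting this equal to 117 gives Q = 32.2 and P = 197.5.
CS = ½·(278 − 197.5)·32.2 = 1296.05.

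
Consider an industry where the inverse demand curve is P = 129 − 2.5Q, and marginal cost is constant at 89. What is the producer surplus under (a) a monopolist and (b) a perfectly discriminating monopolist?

Monopoly: PS = 160; Perfect PD: PS = 320

A monopolist chooses Q where MR = MC. MR = 129 − 5Q; setting this equal to 89 gives Q = 8 and P = 109.
PS = (109 − 89)·8 = 160.
Under first-degree price discrimination the firm charges each unit its demand price and produces up to where P = MC, i.e. Q = 16. Consumer surplus is zero; producer surplus equals total surplus.
PS = ½·(129 − 89)·16 = 320.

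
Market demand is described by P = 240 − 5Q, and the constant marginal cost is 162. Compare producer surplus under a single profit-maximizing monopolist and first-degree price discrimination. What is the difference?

PS rises by 304.2

Monopoly sets MR = MC: 240 − 10Q = 162 ⇒ Q = 7.8, P = 240 − 5·7.8 = 201.
PS = (201 − 162)·7.8 = 304.2.
A perfectly discriminating monopolist sells every unit with P(Q) ≥ MC(Q), so output equals the competitive quantity Q = 15.6. Each buyer pays their reservation price, so CS = 0 and the firm captures all surplus.
PS = ½·(240 − 162)·15.6 = 608.4.
Change in producer surplus: 608.4 − 304.2 = 304.2.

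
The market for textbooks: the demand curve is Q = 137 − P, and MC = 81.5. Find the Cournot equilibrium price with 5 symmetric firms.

P = 90.75

Inverting demand: P = 137 − Q.
In a 5-firm Cournot equilibrium, symmetry and the first-order condition give q = (137 − 81.5)/(6) = 9.25. So Q = 46.25 and P = 90.75.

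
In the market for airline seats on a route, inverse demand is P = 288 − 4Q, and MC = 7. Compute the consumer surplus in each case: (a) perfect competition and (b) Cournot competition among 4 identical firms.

Competition: CS = 9870.125; Cournot: CS = 6316.88

Competitive firms price at marginal cost: P = 7, giving Q = 70.25.
CS = ½·(288 − 7)·70.25 = 9870.125.
Cournot with 4 identical firms: the symmetric best-response condition is 288 − 20q = 7. Each firm produces q = 14.05, total output Q = 56.2, price P = 63.2.
CS = ½·(288 − 63.2)·56.2 = 6316.88.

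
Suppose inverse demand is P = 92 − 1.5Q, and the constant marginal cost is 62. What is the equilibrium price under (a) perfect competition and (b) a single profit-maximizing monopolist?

Competition: P = 62; Monopoly: P = 77

Under competition P = MC = 62, so Q = (92 − 62)/1.5 = 20.
Monopoly sets MR = MC: 92 − 3Q = 62 ⇒ Q = 10, P = 92 − 1.5·10 = 77.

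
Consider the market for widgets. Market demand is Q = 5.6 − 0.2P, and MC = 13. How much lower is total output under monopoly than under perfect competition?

Inverting demand: P = 28 − 5Q.
Competitive firms price at marginal cost: P = 13, giving Q = 3.
Monopoly sets MR = MC: 28 − 10Q = 13 ⇒ Q = 1.5, P = 28 − 5·1.5 = 20.5.
Change in total output: 1.5 − 3 = −1.5.

Total output falls by 1.5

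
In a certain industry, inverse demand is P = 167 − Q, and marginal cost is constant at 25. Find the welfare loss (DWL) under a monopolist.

DWL = 2520.5

Perfect competition: P = MC = 25, so 167 − Q = 25 and Q = 142.
A monopolist chooses Q where MR = MC. MR = 167 − 2Q; setting this equal to 25 gives Q = 71 and P = 96.
DWL is the triangle between Q = 71 and Q = 142: ½·(142 − 71)·(96 − 25) = 2520.5.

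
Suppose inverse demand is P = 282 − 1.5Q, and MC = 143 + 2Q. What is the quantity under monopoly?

The monopolist equates marginal revenue to marginal cost: 282 − 3Q = 143 + 2Q, so Q = 27.8. From demand, P = 240.3.

Q = 27.8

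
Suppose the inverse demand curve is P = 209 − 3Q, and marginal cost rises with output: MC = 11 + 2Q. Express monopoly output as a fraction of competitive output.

Q_m/Q_c = 0.625

A monopolist chooses Q where MR = MC. MR = 209 − 6Q; setting this equal to 11 + 2Q gives Q = 24.75 and P = 134.75.
Under competition P = MC: 209 − 3Q = 11 + 2Q ⇒ Q = 39.6, P = 90.2.
Ratio Q_m/Q_c = 24.75/39.6 = 0.625.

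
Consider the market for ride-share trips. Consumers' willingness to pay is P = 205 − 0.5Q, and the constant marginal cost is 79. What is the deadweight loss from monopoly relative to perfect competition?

Competitive firms price at marginal cost: P = 79, giving Q = 252.
Monopoly sets MR = MC: 205 − Q = 79 ⇒ Q = 126, P = 205 − 0.5·126 = 142.
DWL is the triangle between Q = 126 and Q = 252: ½·(252 − 126)·(142 − 79) = 3969.

DWL = 3969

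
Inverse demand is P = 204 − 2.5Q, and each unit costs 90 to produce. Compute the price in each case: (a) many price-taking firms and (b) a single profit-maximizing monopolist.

Competition: P = 90; Monopoly: P = 147

Perfect competition: P = MC = 90, so 204 − 2.5Q = 90 and Q = 45.6.
A monopolist chooses Q where MR = MC. MR = 204 − 5Q; setting this equal to 90 gives Q = 22.8 and P = 147.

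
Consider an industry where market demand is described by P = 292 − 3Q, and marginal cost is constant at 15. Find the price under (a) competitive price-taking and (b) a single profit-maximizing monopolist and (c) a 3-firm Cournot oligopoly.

Competition: P = 15; Monopoly: P = 153.5; Cournot: P = 84.25

Perfect competition: P = MC = 15, so 292 − 3Q = 15 and Q = 277/3.
Monopoly sets MR = MC: 292 − 6Q = 15 ⇒ Q = 277/6, P = 292 − 3·277/6 = 153.5.
In a 3-firm Cournot equilibrium, symmetry and the first-order condition give q = (292 − 15)/(12) = 277/12. So Q = 69.25 and P = 84.25.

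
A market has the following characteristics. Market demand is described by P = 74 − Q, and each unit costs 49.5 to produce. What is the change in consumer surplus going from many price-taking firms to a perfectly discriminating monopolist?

Consumer surplus falls by 300.125

Under competition P = MC = 49.5, so Q = (74 − 49.5)/1 = 24.5.
CS = ½·(74 − 49.5)·24.5 = 300.125.
With perfect price discrimination, output is the efficient level Q = 24.5 (where demand meets MC), but every buyer pays their willingness to pay: CS = 0 and PS = total surplus.
CS = 0.
Change in consumer surplus: 0 − 300.125 = −300.125.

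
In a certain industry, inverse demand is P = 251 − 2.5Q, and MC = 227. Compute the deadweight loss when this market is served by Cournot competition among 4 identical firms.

DWL = 4.608

Perfect competition: P = MC = 227, so 251 − 2.5Q = 227 and Q = 9.6.
In a 4-firm Cournot equilibrium, symmetry and the first-order condition give q = (251 − 227)/(12.5) = 1.92. So Q = 7.68 and P = 231.8.
DWL is the triangle between Q = 7.68 and Q = 9.6: ½·(9.6 − 7.68)·(231.8 − 227) = 4.608.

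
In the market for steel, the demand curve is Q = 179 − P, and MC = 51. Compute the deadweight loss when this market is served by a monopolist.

Inverting demand: P = 179 − Q.
Under competition P = MC = 51, so Q = (179 − 51)/1 = 128.
The monopolist equates marginal revenue to marginal cost: 179 − 2Q = 51, so Q = 64. From demand, P = 115.
DWL is the triangle between Q = 64 and Q = 128: ½·(128 − 64)·(115 − 51) = 2048.

DWL = 2048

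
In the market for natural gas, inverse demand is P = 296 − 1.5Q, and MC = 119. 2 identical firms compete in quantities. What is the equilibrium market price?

Cournot with 2 identical firms: the symmetric best-response condition is 296 − 4.5q = 119. Each firm produces q = 118/3, total output Q = 236/3, price P = 178.

P = 178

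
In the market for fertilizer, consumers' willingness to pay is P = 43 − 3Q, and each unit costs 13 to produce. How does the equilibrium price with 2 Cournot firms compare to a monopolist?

In a 2-firm Cournot equilibrium, symmetry and the first-order condition give q = (43 − 13)/(9) = 10/3. So Q = 20/3 and P = 23.
A monopolist chooses Q where MR = MC. MR = 43 − 6Q; setting this equal to 13 gives Q = 5 and P = 28.

Cournot: P = 23; Monopoly: P = 28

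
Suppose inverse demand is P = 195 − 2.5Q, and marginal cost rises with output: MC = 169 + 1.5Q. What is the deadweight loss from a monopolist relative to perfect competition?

Under competition P = MC: 195 − 2.5Q = 169 + 1.5Q ⇒ Q = 6.5, P = 178.75.
Monopoly sets MR = MC: 195 − 5Q = 169 + 1.5Q ⇒ Q = 4, P = 195 − 2.5·4 = 185.
CS = ½·(195 − 178.75)·6.5 = 845/16; PS = (178.75·6.5 − 169·6.5 − ½·1.5·6.5²) = 507/16; TS = 84.5.
CS = ½·(195 − 185)·4 = 20; PS = (185·4 − 169·4 − ½·1.5·4²) = 52; TS = 72.
DWL = 84.5 − 72 = 12.5.

DWL = 12.5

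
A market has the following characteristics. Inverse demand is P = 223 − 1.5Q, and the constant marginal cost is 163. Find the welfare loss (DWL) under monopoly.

DWL = 300

Under competition P = MC = 163, so Q = (223 − 163)/1.5 = 40.
The monopolist equates marginal revenue to marginal cost: 223 − 3Q = 163, so Q = 20. From demand, P = 193.
DWL is the triangle between Q = 20 and Q = 40: ½·(40 − 20)·(193 − 163) = 300.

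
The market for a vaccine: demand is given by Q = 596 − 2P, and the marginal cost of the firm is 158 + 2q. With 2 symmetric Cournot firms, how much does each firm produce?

Inverting demand: P = 298 − 0.5Q.
Cournot with 2 identical firms: the symmetric best-response condition is 298 − 1.5q = 158 + 2q. Each firm produces q = 40, total output Q = 80, price P = 258.

q_i = 40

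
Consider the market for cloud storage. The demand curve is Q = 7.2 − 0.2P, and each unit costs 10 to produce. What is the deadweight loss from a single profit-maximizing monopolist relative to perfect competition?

Inverting demand: P = 36 − 5Q.
Perfect competition: P = MC = 10, so 36 − 5Q = 10 and Q = 5.2.
Monopoly sets MR = MC: 36 − 10Q = 10 ⇒ Q = 2.6, P = 36 − 5·2.6 = 23.
DWL is the triangle between Q = 2.6 and Q = 5.2: ½·(5.2 − 2.6)·(23 − 10) = 16.9.

DWL = 16.9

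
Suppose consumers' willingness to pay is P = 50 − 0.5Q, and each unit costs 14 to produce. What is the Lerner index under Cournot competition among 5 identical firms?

Cournot with 5 identical firms: the symmetric best-response condition is 50 − 3q = 14. Each firm produces q = 12, total output Q = 60, price P = 20.
Lerner index = (P − MC)/P = (20 − 14)/20 = 0.3.

Lerner index = 0.3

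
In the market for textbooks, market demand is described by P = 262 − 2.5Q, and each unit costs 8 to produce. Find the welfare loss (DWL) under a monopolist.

Under competition P = MC = 8, so Q = (262 − 8)/2.5 = 101.6.
The monopolist equates marginal revenue to marginal cost: 262 − 5Q = 8, so Q = 50.8. From demand, P = 135.
DWL is the triangle between Q = 50.8 and Q = 101.6: ½·(101.6 − 50.8)·(135 − 8) = 3225.8.

DWL = 3225.8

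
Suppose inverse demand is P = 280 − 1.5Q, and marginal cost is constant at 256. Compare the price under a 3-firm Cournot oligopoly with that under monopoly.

Cournot with 3 identical firms: the symmetric best-response condition is 280 − 6q = 256. Each firm produces q = 4, total output Q = 12, price P = 262.
The monopolist equates marginal revenue to marginal cost: 280 − 3Q = 256, so Q = 8. From demand, P = 268.

Cournot: P = 262; Monopoly: P = 268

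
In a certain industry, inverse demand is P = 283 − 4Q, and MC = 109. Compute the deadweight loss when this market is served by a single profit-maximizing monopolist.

Competitive firms price at marginal cost: P = 109, giving Q = 43.5.
A monopolist chooses Q where MR = MC. MR = 283 − 8Q; setting this equal to 109 gives Q = 21.75 and P = 196.
DWL is the triangle between Q = 21.75 and Q = 43.5: ½·(43.5 − 21.75)·(196 − 109) = 946.125.

DWL = 946.125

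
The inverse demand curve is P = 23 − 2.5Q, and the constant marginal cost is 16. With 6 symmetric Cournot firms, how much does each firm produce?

Cournot with 6 identical firms: the symmetric best-response condition is 23 − 17.5q = 16. Each firm produces q = 0.4, total output Q = 2.4, price P = 17.

q_i = 0.4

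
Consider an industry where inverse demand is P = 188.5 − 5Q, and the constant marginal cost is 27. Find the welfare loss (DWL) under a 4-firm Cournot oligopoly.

Under competition P = MC = 27, so Q = (188.5 − 27)/5 = 32.3.
Cournot with 4 identical firms: the symmetric best-response condition is 188.5 − 25q = 27. Each firm produces q = 6.46, total output Q = 25.84, price P = 59.3.
DWL is the triangle between Q = 25.84 and Q = 32.3: ½·(32.3 − 25.84)·(59.3 − 27) = 104.329.

DWL = 104.329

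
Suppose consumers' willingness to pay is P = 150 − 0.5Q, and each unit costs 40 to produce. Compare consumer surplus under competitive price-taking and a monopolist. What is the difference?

Consumer surplus falls by 9075

Perfect competition: P = MC = 40, so 150 − 0.5Q = 40 and Q = 220.
CS = ½·(150 − 40)·220 = 12100.
A monopolist chooses Q where MR = MC. MR = 150 − Q; setting this equal to 40 gives Q = 110 and P = 95.
CS = ½·(150 − 95)·110 = 3025.
Change in consumer surplus: 3025 − 12100 = −9075.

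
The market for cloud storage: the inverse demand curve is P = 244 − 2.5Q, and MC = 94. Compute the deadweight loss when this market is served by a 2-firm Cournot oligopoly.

Under competition P = MC = 94, so Q = (244 − 94)/2.5 = 60.
Cournot with 2 identical firms: the symmetric best-response condition is 244 − 7.5q = 94. Each firm produces q = 20, total output Q = 40, price P = 144.
DWL is the triangle between Q = 40 and Q = 60: ½·(60 − 40)·(144 − 94) = 500.

DWL = 500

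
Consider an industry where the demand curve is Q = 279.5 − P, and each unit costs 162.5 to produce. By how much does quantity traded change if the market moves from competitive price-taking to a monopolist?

Quantity traded falls by 58.5

Inverting demand: P = 279.5 − Q.
Perfect competition: P = MC = 162.5, so 279.5 − Q = 162.5 and Q = 117.
A monopolist chooses Q where MR = MC. MR = 279.5 − 2Q; setting this equal to 162.5 gives Q = 58.5 and P = 221.
Change in quantity traded: 58.5 − 117 = −58.5.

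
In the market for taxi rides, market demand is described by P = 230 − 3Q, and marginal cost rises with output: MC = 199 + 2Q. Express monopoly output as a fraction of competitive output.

Q_m/Q_c = 0.625

A monopolist chooses Q where MR = MC. MR = 230 − 6Q; setting this equal to 199 + 2Q gives Q = 3.875 and P = 218.375.
Competitive equilibrium sets price equal to marginal cost: 230 − 3Q = 199 + 2Q, so Q = 6.2 and P = 211.4.
Ratio Q_m/Q_c = 3.875/6.2 = 0.625.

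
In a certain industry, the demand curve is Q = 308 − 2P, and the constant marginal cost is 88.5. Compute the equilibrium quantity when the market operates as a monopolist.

Inverting demand: P = 154 − 0.5Q.
The monopolist equates marginal revenue to marginal cost: 154 − Q = 88.5, so Q = 65.5. From demand, P = 121.25.

Q = 65.5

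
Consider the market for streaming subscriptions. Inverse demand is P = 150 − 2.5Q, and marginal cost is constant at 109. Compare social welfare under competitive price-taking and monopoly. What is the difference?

Competitive firms price at marginal cost: P = 109, giving Q = 16.4.
CS = ½·(150 − 109)·16.4 = 336.2; PS = (109 − 109)·16.4 = 0; TS = 336.2.
Monopoly sets MR = MC: 150 − 5Q = 109 ⇒ Q = 8.2, P = 150 − 2.5·8.2 = 129.5.
CS = ½·(150 − 129.5)·8.2 = 84.05; PS = (129.5 − 109)·8.2 = 168.1; TS = 252.15.
Change in social welfare: 252.15 − 336.2 = −84.05.

Social welfare falls by 84.05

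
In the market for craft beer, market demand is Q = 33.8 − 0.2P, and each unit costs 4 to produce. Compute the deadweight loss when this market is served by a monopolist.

Inverting demand: P = 169 − 5Q.
Competitive firms price at marginal cost: P = 4, giving Q = 33.
The monopolist equates marginal revenue to marginal cost: 169 − 10Q = 4, so Q = 16.5. From demand, P = 86.5.
DWL is the triangle between Q = 16.5 and Q = 33: ½·(33 − 16.5)·(86.5 − 4) = 680.625.

DWL = 680.625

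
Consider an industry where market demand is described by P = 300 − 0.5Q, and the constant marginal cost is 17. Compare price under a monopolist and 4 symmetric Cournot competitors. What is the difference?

Price falls by 84.9

Monopoly sets MR = MC: 300 − Q = 17 ⇒ Q = 283, P = 300 − 0.5·283 = 158.5.
In a 4-firm Cournot equilibrium, symmetry and the first-order condition give q = (300 − 17)/(2.5) = 113.2. So Q = 452.8 and P = 73.6.
Change in price: 73.6 − 158.5 = −84.9.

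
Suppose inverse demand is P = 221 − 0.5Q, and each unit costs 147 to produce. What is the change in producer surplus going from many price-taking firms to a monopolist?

PS rises by 2738

Perfect competition: P = MC = 147, so 221 − 0.5Q = 147 and Q = 148.
PS = (147 − 147)·148 = 0.
The monopolist equates marginal revenue to marginal cost: 221 − Q = 147, so Q = 74. From demand, P = 184.
PS = (184 − 147)·74 = 2738.
Change in producer surplus: 2738 − 0 = 2738.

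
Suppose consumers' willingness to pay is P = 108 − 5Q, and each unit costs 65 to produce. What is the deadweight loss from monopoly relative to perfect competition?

DWL = 46.225

Under competition P = MC = 65, so Q = (108 − 65)/5 = 8.6.
A monopolist chooses Q where MR = MC. MR = 108 − 10Q; setting this equal to 65 gives Q = 4.3 and P = 86.5.
DWL is the triangle between Q = 4.3 and Q = 8.6: ½·(8.6 − 4.3)·(86.5 − 65) = 46.225.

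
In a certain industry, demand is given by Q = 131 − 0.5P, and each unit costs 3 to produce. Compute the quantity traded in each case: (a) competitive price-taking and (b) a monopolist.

Inverting demand: P = 262 − 2Q.
Under competition P = MC = 3, so Q = (262 − 3)/2 = 129.5.
A monopolist chooses Q where MR = MC. MR = 262 − 4Q; setting this equal to 3 gives Q = 64.75 and P = 132.5.

Competition: Q = 129.5; Monopoly: Q = 64.75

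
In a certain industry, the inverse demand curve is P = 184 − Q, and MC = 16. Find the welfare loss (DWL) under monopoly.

Competitive firms price at marginal cost: P = 16, giving Q = 168.
A monopolist chooses Q where MR = MC. MR = 184 − 2Q; setting this equal to 16 gives Q = 84 and P = 100.
DWL is the triangle between Q = 84 and Q = 168: ½·(168 − 84)·(100 − 16) = 3528.

DWL = 3528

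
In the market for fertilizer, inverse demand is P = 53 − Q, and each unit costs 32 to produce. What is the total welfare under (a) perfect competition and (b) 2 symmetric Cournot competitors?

Competition: TS = 220.5; Cournot: TS = 196

Perfect competition: P = MC = 32, so 53 − Q = 32 and Q = 21.
CS = ½·(53 − 32)·21 = 220.5; PS = (32 − 32)·21 = 0; TS = 220.5.
Cournot with 2 identical firms: the symmetric best-response condition is 53 − 3q = 32. Each firm produces q = 7, total output Q = 14, price P = 39.
CS = ½·(53 − 39)·14 = 98; PS = (39 − 32)·14 = 98; TS = 196.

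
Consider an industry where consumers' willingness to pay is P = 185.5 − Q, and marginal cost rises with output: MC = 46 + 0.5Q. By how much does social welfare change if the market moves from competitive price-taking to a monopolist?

Social welfare falls by 1037.88

Competitive equilibrium sets price equal to marginal cost: 185.5 − Q = 46 + 0.5Q, so Q = 93 and P = 92.5.
CS = ½·(185.5 − 92.5)·93 = 4324.5; PS = (92.5·93 − 46·93 − ½·0.5·93²) = 2162.25; TS = 6486.75.
A monopolist chooses Q where MR = MC. MR = 185.5 − 2Q; setting this equal to 46 + 0.5Q gives Q = 55.8 and P = 129.7.
CS = ½·(185.5 − 129.7)·55.8 = 1556.82; PS = (129.7·55.8 − 46·55.8 − ½·0.5·55.8²) = 3892.05; TS = 5448.87.
Change in social welfare: 5448.87 − 6486.75 = −1037.88.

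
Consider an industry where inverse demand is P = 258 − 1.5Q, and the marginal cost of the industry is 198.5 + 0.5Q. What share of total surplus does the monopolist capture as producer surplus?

The monopolist equates marginal revenue to marginal cost: 258 − 3Q = 198.5 + 0.5Q, so Q = 17. From demand, P = 232.5.
CS = ½·(258 − 232.5)·17 = 216.75.
PS = P·Q − VC(Q) = 232.5·17 − (198.5·17 + ½·0.5·17²) = 505.75.
Share captured = PS/TS = 505.75/722.5 = 0.7.

PS/TS = 0.7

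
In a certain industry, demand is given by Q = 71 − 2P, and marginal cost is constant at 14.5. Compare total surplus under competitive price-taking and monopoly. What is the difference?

TS falls by 110.25

Inverting demand: P = 35.5 − 0.5Q.
Perfect competition: P = MC = 14.5, so 35.5 − 0.5Q = 14.5 and Q = 42.
CS = ½·(35.5 − 14.5)·42 = 441; PS = (14.5 − 14.5)·42 = 0; TS = 441.
Monopoly sets MR = MC: 35.5 − Q = 14.5 ⇒ Q = 21, P = 35.5 − 0.5·21 = 25.
CS = ½·(35.5 − 25)·21 = 110.25; PS = (25 − 14.5)·21 = 220.5; TS = 330.75.
Change in total surplus: 330.75 − 441 = −110.25.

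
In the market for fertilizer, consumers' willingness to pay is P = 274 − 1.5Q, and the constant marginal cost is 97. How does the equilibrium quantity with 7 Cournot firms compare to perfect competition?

In a 7-firm Cournot equilibrium, symmetry and the first-order condition give q = (274 − 97)/(12) = 14.75. So Q = 103.25 and P = 119.125.
Perfect competition: P = MC = 97, so 274 − 1.5Q = 97 and Q = 118.

Cournot: Q = 103.25; Competition: Q = 118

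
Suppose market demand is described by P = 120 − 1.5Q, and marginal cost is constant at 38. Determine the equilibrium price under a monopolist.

P = 79

Monopoly sets MR = MC: 120 − 3Q = 38 ⇒ Q = 82/3, P = 120 − 1.5·82/3 = 79.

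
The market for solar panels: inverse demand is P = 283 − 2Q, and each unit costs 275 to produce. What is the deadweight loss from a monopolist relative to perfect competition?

DWL = 4

Competitive firms price at marginal cost: P = 275, giving Q = 4.
A monopolist chooses Q where MR = MC. MR = 283 − 4Q; setting this equal to 275 gives Q = 2 and P = 279.
DWL is the triangle between Q = 2 and Q = 4: ½·(4 − 2)·(279 − 275) = 4.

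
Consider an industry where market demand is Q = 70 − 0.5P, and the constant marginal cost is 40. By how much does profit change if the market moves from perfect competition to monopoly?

Profit rises by 1250

Inverting demand: P = 140 − 2Q.
Competitive firms price at marginal cost: P = 40, giving Q = 50.
Profit = (40 − 40)·50 = 0.
The monopolist equates marginal revenue to marginal cost: 140 − 4Q = 40, so Q = 25. From demand, P = 90.
Profit = (90 − 40)·25 = 1250.
Change in profit: 1250 − 0 = 1250.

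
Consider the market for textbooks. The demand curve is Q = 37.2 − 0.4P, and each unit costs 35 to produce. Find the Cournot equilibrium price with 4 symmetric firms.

Inverting demand: P = 93 − 2.5Q.
Cournot with 4 identical firms: the symmetric best-response condition is 93 − 12.5q = 35. Each firm produces q = 4.64, total output Q = 18.56, price P = 46.6.

P = 46.6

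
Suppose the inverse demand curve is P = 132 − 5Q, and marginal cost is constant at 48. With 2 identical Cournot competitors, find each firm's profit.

π_i = 156.8

Cournot with 2 identical firms: the symmetric best-response condition is 132 − 15q = 48. Each firm produces q = 5.6, total output Q = 11.2, price P = 76.
Each firm's profit = (76 − 48)·5.6 = 156.8.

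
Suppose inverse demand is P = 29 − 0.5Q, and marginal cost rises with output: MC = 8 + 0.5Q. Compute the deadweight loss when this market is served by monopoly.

DWL = 24.5

Under competition P = MC: 29 − 0.5Q = 8 + 0.5Q ⇒ Q = 21, P = 18.5.
A monopolist chooses Q where MR = MC. MR = 29 − Q; setting this equal to 8 + 0.5Q gives Q = 14 and P = 22.
CS = ½·(29 − 18.5)·21 = 110.25; PS = (18.5·21 − 8·21 − ½·0.5·21²) = 110.25; TS = 220.5.
CS = ½·(29 − 22)·14 = 49; PS = (22·14 − 8·14 − ½·0.5·14²) = 147; TS = 196.
DWL = 220.5 − 196 = 24.5.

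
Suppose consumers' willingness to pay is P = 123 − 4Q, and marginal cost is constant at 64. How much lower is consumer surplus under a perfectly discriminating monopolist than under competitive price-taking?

CS falls by 435.125

Competitive firms price at marginal cost: P = 64, giving Q = 14.75.
CS = ½·(123 − 64)·14.75 = 435.125.
With perfect price discrimination, output is the efficient level Q = 14.75 (where demand meets MC), but every buyer pays their willingness to pay: CS = 0 and PS = total surplus.
CS = 0.
Change in consumer surplus: 0 − 435.125 = −435.125.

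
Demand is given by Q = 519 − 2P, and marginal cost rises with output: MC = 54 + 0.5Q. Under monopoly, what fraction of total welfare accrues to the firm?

PS/TS = 0.75

Inverting demand: P = 259.5 − 0.5Q.
Monopoly sets MR = MC: 259.5 − Q = 54 + 0.5Q ⇒ Q = 137, P = 259.5 − 0.5·137 = 191.
CS = ½·(259.5 − 191)·137 = 4692.25.
PS = P·Q − VC(Q) = 191·137 − (54·137 + ½·0.5·137²) = 14076.75.
Share captured = PS/TS = 14076.75/18769 = 0.75.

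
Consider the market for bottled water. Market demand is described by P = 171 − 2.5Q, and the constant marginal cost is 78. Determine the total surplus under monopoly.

The monopolist equates marginal revenue to marginal cost: 171 − 5Q = 78, so Q = 18.6. From demand, P = 124.5.
CS = ½·(171 − 124.5)·18.6 = 432.45; PS = (124.5 − 78)·18.6 = 864.9; TS = 1297.35.

TS = 1297.35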